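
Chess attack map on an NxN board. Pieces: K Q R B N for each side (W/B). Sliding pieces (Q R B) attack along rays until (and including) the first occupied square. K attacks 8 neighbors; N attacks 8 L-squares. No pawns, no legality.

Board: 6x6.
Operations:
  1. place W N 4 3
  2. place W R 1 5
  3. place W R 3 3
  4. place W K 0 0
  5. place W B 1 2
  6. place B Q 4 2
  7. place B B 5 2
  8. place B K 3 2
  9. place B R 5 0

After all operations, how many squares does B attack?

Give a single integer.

Answer: 17

Derivation:
Op 1: place WN@(4,3)
Op 2: place WR@(1,5)
Op 3: place WR@(3,3)
Op 4: place WK@(0,0)
Op 5: place WB@(1,2)
Op 6: place BQ@(4,2)
Op 7: place BB@(5,2)
Op 8: place BK@(3,2)
Op 9: place BR@(5,0)
Per-piece attacks for B:
  BK@(3,2): attacks (3,3) (3,1) (4,2) (2,2) (4,3) (4,1) (2,3) (2,1)
  BQ@(4,2): attacks (4,3) (4,1) (4,0) (5,2) (3,2) (5,3) (5,1) (3,3) (3,1) (2,0) [ray(0,1) blocked at (4,3); ray(1,0) blocked at (5,2); ray(-1,0) blocked at (3,2); ray(-1,1) blocked at (3,3)]
  BR@(5,0): attacks (5,1) (5,2) (4,0) (3,0) (2,0) (1,0) (0,0) [ray(0,1) blocked at (5,2); ray(-1,0) blocked at (0,0)]
  BB@(5,2): attacks (4,3) (4,1) (3,0) [ray(-1,1) blocked at (4,3)]
Union (17 distinct): (0,0) (1,0) (2,0) (2,1) (2,2) (2,3) (3,0) (3,1) (3,2) (3,3) (4,0) (4,1) (4,2) (4,3) (5,1) (5,2) (5,3)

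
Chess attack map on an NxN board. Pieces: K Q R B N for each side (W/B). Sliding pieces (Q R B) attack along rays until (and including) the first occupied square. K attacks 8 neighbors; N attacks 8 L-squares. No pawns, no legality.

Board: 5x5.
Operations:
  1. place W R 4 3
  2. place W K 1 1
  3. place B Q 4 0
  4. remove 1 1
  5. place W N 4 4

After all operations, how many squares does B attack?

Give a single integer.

Op 1: place WR@(4,3)
Op 2: place WK@(1,1)
Op 3: place BQ@(4,0)
Op 4: remove (1,1)
Op 5: place WN@(4,4)
Per-piece attacks for B:
  BQ@(4,0): attacks (4,1) (4,2) (4,3) (3,0) (2,0) (1,0) (0,0) (3,1) (2,2) (1,3) (0,4) [ray(0,1) blocked at (4,3)]
Union (11 distinct): (0,0) (0,4) (1,0) (1,3) (2,0) (2,2) (3,0) (3,1) (4,1) (4,2) (4,3)

Answer: 11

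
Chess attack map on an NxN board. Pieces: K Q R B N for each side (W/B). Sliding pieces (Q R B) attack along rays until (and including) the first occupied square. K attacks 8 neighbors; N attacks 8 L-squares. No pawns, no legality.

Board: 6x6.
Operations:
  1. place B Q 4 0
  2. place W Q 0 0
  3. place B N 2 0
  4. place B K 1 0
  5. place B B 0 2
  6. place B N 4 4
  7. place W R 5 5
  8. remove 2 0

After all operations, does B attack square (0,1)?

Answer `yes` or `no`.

Answer: yes

Derivation:
Op 1: place BQ@(4,0)
Op 2: place WQ@(0,0)
Op 3: place BN@(2,0)
Op 4: place BK@(1,0)
Op 5: place BB@(0,2)
Op 6: place BN@(4,4)
Op 7: place WR@(5,5)
Op 8: remove (2,0)
Per-piece attacks for B:
  BB@(0,2): attacks (1,3) (2,4) (3,5) (1,1) (2,0)
  BK@(1,0): attacks (1,1) (2,0) (0,0) (2,1) (0,1)
  BQ@(4,0): attacks (4,1) (4,2) (4,3) (4,4) (5,0) (3,0) (2,0) (1,0) (5,1) (3,1) (2,2) (1,3) (0,4) [ray(0,1) blocked at (4,4); ray(-1,0) blocked at (1,0)]
  BN@(4,4): attacks (2,5) (5,2) (3,2) (2,3)
B attacks (0,1): yes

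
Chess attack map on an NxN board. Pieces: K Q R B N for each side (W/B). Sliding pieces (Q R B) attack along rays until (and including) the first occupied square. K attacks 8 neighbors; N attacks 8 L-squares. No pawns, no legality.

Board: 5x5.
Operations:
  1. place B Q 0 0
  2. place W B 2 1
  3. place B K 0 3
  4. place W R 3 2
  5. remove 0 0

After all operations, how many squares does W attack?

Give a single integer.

Op 1: place BQ@(0,0)
Op 2: place WB@(2,1)
Op 3: place BK@(0,3)
Op 4: place WR@(3,2)
Op 5: remove (0,0)
Per-piece attacks for W:
  WB@(2,1): attacks (3,2) (3,0) (1,2) (0,3) (1,0) [ray(1,1) blocked at (3,2); ray(-1,1) blocked at (0,3)]
  WR@(3,2): attacks (3,3) (3,4) (3,1) (3,0) (4,2) (2,2) (1,2) (0,2)
Union (11 distinct): (0,2) (0,3) (1,0) (1,2) (2,2) (3,0) (3,1) (3,2) (3,3) (3,4) (4,2)

Answer: 11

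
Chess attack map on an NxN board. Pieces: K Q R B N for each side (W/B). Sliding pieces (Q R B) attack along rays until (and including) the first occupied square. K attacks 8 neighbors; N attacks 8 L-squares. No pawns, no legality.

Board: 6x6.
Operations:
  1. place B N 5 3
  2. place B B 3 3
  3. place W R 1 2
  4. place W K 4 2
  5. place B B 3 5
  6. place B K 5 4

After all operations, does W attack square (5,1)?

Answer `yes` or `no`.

Answer: yes

Derivation:
Op 1: place BN@(5,3)
Op 2: place BB@(3,3)
Op 3: place WR@(1,2)
Op 4: place WK@(4,2)
Op 5: place BB@(3,5)
Op 6: place BK@(5,4)
Per-piece attacks for W:
  WR@(1,2): attacks (1,3) (1,4) (1,5) (1,1) (1,0) (2,2) (3,2) (4,2) (0,2) [ray(1,0) blocked at (4,2)]
  WK@(4,2): attacks (4,3) (4,1) (5,2) (3,2) (5,3) (5,1) (3,3) (3,1)
W attacks (5,1): yes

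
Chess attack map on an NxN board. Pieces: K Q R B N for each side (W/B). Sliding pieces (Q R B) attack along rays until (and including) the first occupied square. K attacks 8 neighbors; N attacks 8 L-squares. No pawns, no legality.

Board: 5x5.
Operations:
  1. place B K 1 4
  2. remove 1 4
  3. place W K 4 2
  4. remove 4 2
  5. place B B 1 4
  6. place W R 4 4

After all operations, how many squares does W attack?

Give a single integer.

Answer: 7

Derivation:
Op 1: place BK@(1,4)
Op 2: remove (1,4)
Op 3: place WK@(4,2)
Op 4: remove (4,2)
Op 5: place BB@(1,4)
Op 6: place WR@(4,4)
Per-piece attacks for W:
  WR@(4,4): attacks (4,3) (4,2) (4,1) (4,0) (3,4) (2,4) (1,4) [ray(-1,0) blocked at (1,4)]
Union (7 distinct): (1,4) (2,4) (3,4) (4,0) (4,1) (4,2) (4,3)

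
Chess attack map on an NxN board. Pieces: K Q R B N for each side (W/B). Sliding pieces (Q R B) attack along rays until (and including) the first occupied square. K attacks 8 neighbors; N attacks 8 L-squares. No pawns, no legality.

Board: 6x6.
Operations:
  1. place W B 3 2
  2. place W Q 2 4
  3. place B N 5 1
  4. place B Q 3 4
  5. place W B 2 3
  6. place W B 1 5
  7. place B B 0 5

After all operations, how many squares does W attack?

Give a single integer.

Answer: 23

Derivation:
Op 1: place WB@(3,2)
Op 2: place WQ@(2,4)
Op 3: place BN@(5,1)
Op 4: place BQ@(3,4)
Op 5: place WB@(2,3)
Op 6: place WB@(1,5)
Op 7: place BB@(0,5)
Per-piece attacks for W:
  WB@(1,5): attacks (2,4) (0,4) [ray(1,-1) blocked at (2,4)]
  WB@(2,3): attacks (3,4) (3,2) (1,4) (0,5) (1,2) (0,1) [ray(1,1) blocked at (3,4); ray(1,-1) blocked at (3,2); ray(-1,1) blocked at (0,5)]
  WQ@(2,4): attacks (2,5) (2,3) (3,4) (1,4) (0,4) (3,5) (3,3) (4,2) (5,1) (1,5) (1,3) (0,2) [ray(0,-1) blocked at (2,3); ray(1,0) blocked at (3,4); ray(1,-1) blocked at (5,1); ray(-1,1) blocked at (1,5)]
  WB@(3,2): attacks (4,3) (5,4) (4,1) (5,0) (2,3) (2,1) (1,0) [ray(-1,1) blocked at (2,3)]
Union (23 distinct): (0,1) (0,2) (0,4) (0,5) (1,0) (1,2) (1,3) (1,4) (1,5) (2,1) (2,3) (2,4) (2,5) (3,2) (3,3) (3,4) (3,5) (4,1) (4,2) (4,3) (5,0) (5,1) (5,4)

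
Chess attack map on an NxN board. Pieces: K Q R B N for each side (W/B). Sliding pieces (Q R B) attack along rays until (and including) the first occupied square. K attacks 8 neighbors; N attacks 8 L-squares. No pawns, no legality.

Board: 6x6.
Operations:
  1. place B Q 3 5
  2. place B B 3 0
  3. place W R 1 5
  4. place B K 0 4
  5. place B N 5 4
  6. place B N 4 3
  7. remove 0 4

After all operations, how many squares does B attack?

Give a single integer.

Answer: 23

Derivation:
Op 1: place BQ@(3,5)
Op 2: place BB@(3,0)
Op 3: place WR@(1,5)
Op 4: place BK@(0,4)
Op 5: place BN@(5,4)
Op 6: place BN@(4,3)
Op 7: remove (0,4)
Per-piece attacks for B:
  BB@(3,0): attacks (4,1) (5,2) (2,1) (1,2) (0,3)
  BQ@(3,5): attacks (3,4) (3,3) (3,2) (3,1) (3,0) (4,5) (5,5) (2,5) (1,5) (4,4) (5,3) (2,4) (1,3) (0,2) [ray(0,-1) blocked at (3,0); ray(-1,0) blocked at (1,5)]
  BN@(4,3): attacks (5,5) (3,5) (2,4) (5,1) (3,1) (2,2)
  BN@(5,4): attacks (3,5) (4,2) (3,3)
Union (23 distinct): (0,2) (0,3) (1,2) (1,3) (1,5) (2,1) (2,2) (2,4) (2,5) (3,0) (3,1) (3,2) (3,3) (3,4) (3,5) (4,1) (4,2) (4,4) (4,5) (5,1) (5,2) (5,3) (5,5)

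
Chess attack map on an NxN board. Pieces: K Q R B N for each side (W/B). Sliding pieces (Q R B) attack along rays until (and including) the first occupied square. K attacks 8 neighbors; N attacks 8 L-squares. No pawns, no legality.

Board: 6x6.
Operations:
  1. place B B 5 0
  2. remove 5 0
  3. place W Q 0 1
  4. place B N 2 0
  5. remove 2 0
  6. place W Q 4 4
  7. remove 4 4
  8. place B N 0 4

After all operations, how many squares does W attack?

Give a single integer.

Answer: 14

Derivation:
Op 1: place BB@(5,0)
Op 2: remove (5,0)
Op 3: place WQ@(0,1)
Op 4: place BN@(2,0)
Op 5: remove (2,0)
Op 6: place WQ@(4,4)
Op 7: remove (4,4)
Op 8: place BN@(0,4)
Per-piece attacks for W:
  WQ@(0,1): attacks (0,2) (0,3) (0,4) (0,0) (1,1) (2,1) (3,1) (4,1) (5,1) (1,2) (2,3) (3,4) (4,5) (1,0) [ray(0,1) blocked at (0,4)]
Union (14 distinct): (0,0) (0,2) (0,3) (0,4) (1,0) (1,1) (1,2) (2,1) (2,3) (3,1) (3,4) (4,1) (4,5) (5,1)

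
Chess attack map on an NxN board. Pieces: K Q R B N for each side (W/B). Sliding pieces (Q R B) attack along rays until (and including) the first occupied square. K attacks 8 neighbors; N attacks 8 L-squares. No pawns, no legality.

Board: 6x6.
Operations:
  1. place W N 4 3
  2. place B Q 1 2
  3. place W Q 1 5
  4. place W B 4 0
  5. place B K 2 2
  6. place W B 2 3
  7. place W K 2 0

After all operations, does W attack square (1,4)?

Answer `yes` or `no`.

Answer: yes

Derivation:
Op 1: place WN@(4,3)
Op 2: place BQ@(1,2)
Op 3: place WQ@(1,5)
Op 4: place WB@(4,0)
Op 5: place BK@(2,2)
Op 6: place WB@(2,3)
Op 7: place WK@(2,0)
Per-piece attacks for W:
  WQ@(1,5): attacks (1,4) (1,3) (1,2) (2,5) (3,5) (4,5) (5,5) (0,5) (2,4) (3,3) (4,2) (5,1) (0,4) [ray(0,-1) blocked at (1,2)]
  WK@(2,0): attacks (2,1) (3,0) (1,0) (3,1) (1,1)
  WB@(2,3): attacks (3,4) (4,5) (3,2) (4,1) (5,0) (1,4) (0,5) (1,2) [ray(-1,-1) blocked at (1,2)]
  WB@(4,0): attacks (5,1) (3,1) (2,2) [ray(-1,1) blocked at (2,2)]
  WN@(4,3): attacks (5,5) (3,5) (2,4) (5,1) (3,1) (2,2)
W attacks (1,4): yes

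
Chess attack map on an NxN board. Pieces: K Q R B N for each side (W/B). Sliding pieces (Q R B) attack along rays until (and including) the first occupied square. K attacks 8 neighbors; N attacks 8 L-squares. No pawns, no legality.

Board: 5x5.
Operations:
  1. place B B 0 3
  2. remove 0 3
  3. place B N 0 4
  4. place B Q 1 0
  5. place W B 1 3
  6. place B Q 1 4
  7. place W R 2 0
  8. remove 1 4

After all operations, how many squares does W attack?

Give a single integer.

Op 1: place BB@(0,3)
Op 2: remove (0,3)
Op 3: place BN@(0,4)
Op 4: place BQ@(1,0)
Op 5: place WB@(1,3)
Op 6: place BQ@(1,4)
Op 7: place WR@(2,0)
Op 8: remove (1,4)
Per-piece attacks for W:
  WB@(1,3): attacks (2,4) (2,2) (3,1) (4,0) (0,4) (0,2) [ray(-1,1) blocked at (0,4)]
  WR@(2,0): attacks (2,1) (2,2) (2,3) (2,4) (3,0) (4,0) (1,0) [ray(-1,0) blocked at (1,0)]
Union (10 distinct): (0,2) (0,4) (1,0) (2,1) (2,2) (2,3) (2,4) (3,0) (3,1) (4,0)

Answer: 10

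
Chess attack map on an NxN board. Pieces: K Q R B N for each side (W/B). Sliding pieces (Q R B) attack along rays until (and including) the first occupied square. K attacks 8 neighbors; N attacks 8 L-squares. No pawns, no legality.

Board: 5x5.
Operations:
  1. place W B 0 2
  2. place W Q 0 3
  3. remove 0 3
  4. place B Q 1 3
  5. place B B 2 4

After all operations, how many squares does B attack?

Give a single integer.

Op 1: place WB@(0,2)
Op 2: place WQ@(0,3)
Op 3: remove (0,3)
Op 4: place BQ@(1,3)
Op 5: place BB@(2,4)
Per-piece attacks for B:
  BQ@(1,3): attacks (1,4) (1,2) (1,1) (1,0) (2,3) (3,3) (4,3) (0,3) (2,4) (2,2) (3,1) (4,0) (0,4) (0,2) [ray(1,1) blocked at (2,4); ray(-1,-1) blocked at (0,2)]
  BB@(2,4): attacks (3,3) (4,2) (1,3) [ray(-1,-1) blocked at (1,3)]
Union (16 distinct): (0,2) (0,3) (0,4) (1,0) (1,1) (1,2) (1,3) (1,4) (2,2) (2,3) (2,4) (3,1) (3,3) (4,0) (4,2) (4,3)

Answer: 16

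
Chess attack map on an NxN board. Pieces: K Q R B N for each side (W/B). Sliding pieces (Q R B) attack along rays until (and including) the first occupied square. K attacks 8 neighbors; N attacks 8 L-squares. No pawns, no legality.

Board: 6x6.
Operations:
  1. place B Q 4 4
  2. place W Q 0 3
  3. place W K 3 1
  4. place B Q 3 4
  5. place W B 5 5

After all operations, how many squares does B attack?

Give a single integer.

Answer: 25

Derivation:
Op 1: place BQ@(4,4)
Op 2: place WQ@(0,3)
Op 3: place WK@(3,1)
Op 4: place BQ@(3,4)
Op 5: place WB@(5,5)
Per-piece attacks for B:
  BQ@(3,4): attacks (3,5) (3,3) (3,2) (3,1) (4,4) (2,4) (1,4) (0,4) (4,5) (4,3) (5,2) (2,5) (2,3) (1,2) (0,1) [ray(0,-1) blocked at (3,1); ray(1,0) blocked at (4,4)]
  BQ@(4,4): attacks (4,5) (4,3) (4,2) (4,1) (4,0) (5,4) (3,4) (5,5) (5,3) (3,5) (3,3) (2,2) (1,1) (0,0) [ray(-1,0) blocked at (3,4); ray(1,1) blocked at (5,5)]
Union (25 distinct): (0,0) (0,1) (0,4) (1,1) (1,2) (1,4) (2,2) (2,3) (2,4) (2,5) (3,1) (3,2) (3,3) (3,4) (3,5) (4,0) (4,1) (4,2) (4,3) (4,4) (4,5) (5,2) (5,3) (5,4) (5,5)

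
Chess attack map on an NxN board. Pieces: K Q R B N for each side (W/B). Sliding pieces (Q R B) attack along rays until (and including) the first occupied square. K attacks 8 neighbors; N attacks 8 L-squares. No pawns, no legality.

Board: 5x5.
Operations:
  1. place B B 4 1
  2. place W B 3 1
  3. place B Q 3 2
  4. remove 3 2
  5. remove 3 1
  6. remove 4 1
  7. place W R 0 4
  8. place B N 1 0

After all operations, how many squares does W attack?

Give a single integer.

Op 1: place BB@(4,1)
Op 2: place WB@(3,1)
Op 3: place BQ@(3,2)
Op 4: remove (3,2)
Op 5: remove (3,1)
Op 6: remove (4,1)
Op 7: place WR@(0,4)
Op 8: place BN@(1,0)
Per-piece attacks for W:
  WR@(0,4): attacks (0,3) (0,2) (0,1) (0,0) (1,4) (2,4) (3,4) (4,4)
Union (8 distinct): (0,0) (0,1) (0,2) (0,3) (1,4) (2,4) (3,4) (4,4)

Answer: 8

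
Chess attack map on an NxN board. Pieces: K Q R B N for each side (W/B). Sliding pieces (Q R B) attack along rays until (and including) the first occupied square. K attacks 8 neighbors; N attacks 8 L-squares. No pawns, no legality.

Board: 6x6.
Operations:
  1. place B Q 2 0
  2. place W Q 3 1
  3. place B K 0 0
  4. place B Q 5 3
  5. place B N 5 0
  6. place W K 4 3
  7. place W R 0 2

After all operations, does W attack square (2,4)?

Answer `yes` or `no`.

Answer: no

Derivation:
Op 1: place BQ@(2,0)
Op 2: place WQ@(3,1)
Op 3: place BK@(0,0)
Op 4: place BQ@(5,3)
Op 5: place BN@(5,0)
Op 6: place WK@(4,3)
Op 7: place WR@(0,2)
Per-piece attacks for W:
  WR@(0,2): attacks (0,3) (0,4) (0,5) (0,1) (0,0) (1,2) (2,2) (3,2) (4,2) (5,2) [ray(0,-1) blocked at (0,0)]
  WQ@(3,1): attacks (3,2) (3,3) (3,4) (3,5) (3,0) (4,1) (5,1) (2,1) (1,1) (0,1) (4,2) (5,3) (4,0) (2,2) (1,3) (0,4) (2,0) [ray(1,1) blocked at (5,3); ray(-1,-1) blocked at (2,0)]
  WK@(4,3): attacks (4,4) (4,2) (5,3) (3,3) (5,4) (5,2) (3,4) (3,2)
W attacks (2,4): no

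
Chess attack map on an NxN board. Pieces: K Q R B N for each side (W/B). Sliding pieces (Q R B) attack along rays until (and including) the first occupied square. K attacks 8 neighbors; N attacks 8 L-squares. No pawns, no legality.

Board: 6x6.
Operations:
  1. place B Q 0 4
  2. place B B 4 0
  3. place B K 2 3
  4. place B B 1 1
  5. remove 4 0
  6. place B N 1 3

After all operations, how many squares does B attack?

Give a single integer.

Op 1: place BQ@(0,4)
Op 2: place BB@(4,0)
Op 3: place BK@(2,3)
Op 4: place BB@(1,1)
Op 5: remove (4,0)
Op 6: place BN@(1,3)
Per-piece attacks for B:
  BQ@(0,4): attacks (0,5) (0,3) (0,2) (0,1) (0,0) (1,4) (2,4) (3,4) (4,4) (5,4) (1,5) (1,3) [ray(1,-1) blocked at (1,3)]
  BB@(1,1): attacks (2,2) (3,3) (4,4) (5,5) (2,0) (0,2) (0,0)
  BN@(1,3): attacks (2,5) (3,4) (0,5) (2,1) (3,2) (0,1)
  BK@(2,3): attacks (2,4) (2,2) (3,3) (1,3) (3,4) (3,2) (1,4) (1,2)
Union (20 distinct): (0,0) (0,1) (0,2) (0,3) (0,5) (1,2) (1,3) (1,4) (1,5) (2,0) (2,1) (2,2) (2,4) (2,5) (3,2) (3,3) (3,4) (4,4) (5,4) (5,5)

Answer: 20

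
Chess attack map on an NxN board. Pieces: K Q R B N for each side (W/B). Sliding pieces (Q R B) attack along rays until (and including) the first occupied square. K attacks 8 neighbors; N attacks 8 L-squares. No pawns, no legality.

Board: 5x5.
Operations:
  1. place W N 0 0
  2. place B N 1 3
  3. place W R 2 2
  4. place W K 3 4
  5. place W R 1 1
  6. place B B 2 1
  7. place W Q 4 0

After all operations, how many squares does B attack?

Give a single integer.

Answer: 9

Derivation:
Op 1: place WN@(0,0)
Op 2: place BN@(1,3)
Op 3: place WR@(2,2)
Op 4: place WK@(3,4)
Op 5: place WR@(1,1)
Op 6: place BB@(2,1)
Op 7: place WQ@(4,0)
Per-piece attacks for B:
  BN@(1,3): attacks (3,4) (2,1) (3,2) (0,1)
  BB@(2,1): attacks (3,2) (4,3) (3,0) (1,2) (0,3) (1,0)
Union (9 distinct): (0,1) (0,3) (1,0) (1,2) (2,1) (3,0) (3,2) (3,4) (4,3)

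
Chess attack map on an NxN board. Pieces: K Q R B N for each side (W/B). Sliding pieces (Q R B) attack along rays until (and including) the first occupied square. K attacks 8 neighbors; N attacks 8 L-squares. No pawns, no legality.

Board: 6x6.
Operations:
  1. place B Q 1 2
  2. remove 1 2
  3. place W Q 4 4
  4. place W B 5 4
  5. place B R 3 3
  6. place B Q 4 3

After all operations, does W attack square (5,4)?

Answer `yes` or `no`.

Op 1: place BQ@(1,2)
Op 2: remove (1,2)
Op 3: place WQ@(4,4)
Op 4: place WB@(5,4)
Op 5: place BR@(3,3)
Op 6: place BQ@(4,3)
Per-piece attacks for W:
  WQ@(4,4): attacks (4,5) (4,3) (5,4) (3,4) (2,4) (1,4) (0,4) (5,5) (5,3) (3,5) (3,3) [ray(0,-1) blocked at (4,3); ray(1,0) blocked at (5,4); ray(-1,-1) blocked at (3,3)]
  WB@(5,4): attacks (4,5) (4,3) [ray(-1,-1) blocked at (4,3)]
W attacks (5,4): yes

Answer: yes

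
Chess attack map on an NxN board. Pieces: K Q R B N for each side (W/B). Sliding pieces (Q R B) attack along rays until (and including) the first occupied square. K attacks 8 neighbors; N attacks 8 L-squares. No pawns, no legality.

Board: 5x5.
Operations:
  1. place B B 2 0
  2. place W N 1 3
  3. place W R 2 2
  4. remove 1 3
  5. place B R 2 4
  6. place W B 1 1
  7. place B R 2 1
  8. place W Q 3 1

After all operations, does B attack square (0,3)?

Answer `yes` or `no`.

Op 1: place BB@(2,0)
Op 2: place WN@(1,3)
Op 3: place WR@(2,2)
Op 4: remove (1,3)
Op 5: place BR@(2,4)
Op 6: place WB@(1,1)
Op 7: place BR@(2,1)
Op 8: place WQ@(3,1)
Per-piece attacks for B:
  BB@(2,0): attacks (3,1) (1,1) [ray(1,1) blocked at (3,1); ray(-1,1) blocked at (1,1)]
  BR@(2,1): attacks (2,2) (2,0) (3,1) (1,1) [ray(0,1) blocked at (2,2); ray(0,-1) blocked at (2,0); ray(1,0) blocked at (3,1); ray(-1,0) blocked at (1,1)]
  BR@(2,4): attacks (2,3) (2,2) (3,4) (4,4) (1,4) (0,4) [ray(0,-1) blocked at (2,2)]
B attacks (0,3): no

Answer: no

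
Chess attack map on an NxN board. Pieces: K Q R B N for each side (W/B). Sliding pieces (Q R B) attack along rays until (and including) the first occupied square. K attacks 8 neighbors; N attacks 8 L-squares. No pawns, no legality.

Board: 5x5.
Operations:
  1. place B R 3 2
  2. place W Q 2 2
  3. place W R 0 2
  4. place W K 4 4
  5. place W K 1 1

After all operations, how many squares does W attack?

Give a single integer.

Op 1: place BR@(3,2)
Op 2: place WQ@(2,2)
Op 3: place WR@(0,2)
Op 4: place WK@(4,4)
Op 5: place WK@(1,1)
Per-piece attacks for W:
  WR@(0,2): attacks (0,3) (0,4) (0,1) (0,0) (1,2) (2,2) [ray(1,0) blocked at (2,2)]
  WK@(1,1): attacks (1,2) (1,0) (2,1) (0,1) (2,2) (2,0) (0,2) (0,0)
  WQ@(2,2): attacks (2,3) (2,4) (2,1) (2,0) (3,2) (1,2) (0,2) (3,3) (4,4) (3,1) (4,0) (1,3) (0,4) (1,1) [ray(1,0) blocked at (3,2); ray(-1,0) blocked at (0,2); ray(1,1) blocked at (4,4); ray(-1,-1) blocked at (1,1)]
  WK@(4,4): attacks (4,3) (3,4) (3,3)
Union (21 distinct): (0,0) (0,1) (0,2) (0,3) (0,4) (1,0) (1,1) (1,2) (1,3) (2,0) (2,1) (2,2) (2,3) (2,4) (3,1) (3,2) (3,3) (3,4) (4,0) (4,3) (4,4)

Answer: 21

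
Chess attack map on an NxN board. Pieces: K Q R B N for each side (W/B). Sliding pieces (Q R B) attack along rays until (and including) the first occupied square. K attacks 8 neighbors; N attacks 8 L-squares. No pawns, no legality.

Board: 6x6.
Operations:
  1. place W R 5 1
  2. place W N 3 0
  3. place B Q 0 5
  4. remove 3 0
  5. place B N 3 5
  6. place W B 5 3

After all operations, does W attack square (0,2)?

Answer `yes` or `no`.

Op 1: place WR@(5,1)
Op 2: place WN@(3,0)
Op 3: place BQ@(0,5)
Op 4: remove (3,0)
Op 5: place BN@(3,5)
Op 6: place WB@(5,3)
Per-piece attacks for W:
  WR@(5,1): attacks (5,2) (5,3) (5,0) (4,1) (3,1) (2,1) (1,1) (0,1) [ray(0,1) blocked at (5,3)]
  WB@(5,3): attacks (4,4) (3,5) (4,2) (3,1) (2,0) [ray(-1,1) blocked at (3,5)]
W attacks (0,2): no

Answer: no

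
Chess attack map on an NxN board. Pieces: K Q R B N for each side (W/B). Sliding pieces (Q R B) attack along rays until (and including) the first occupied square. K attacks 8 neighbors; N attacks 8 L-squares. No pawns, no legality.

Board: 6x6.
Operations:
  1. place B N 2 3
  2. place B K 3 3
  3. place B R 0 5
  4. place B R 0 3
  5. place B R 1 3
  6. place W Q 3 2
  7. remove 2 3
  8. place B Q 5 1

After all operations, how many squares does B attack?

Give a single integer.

Answer: 33

Derivation:
Op 1: place BN@(2,3)
Op 2: place BK@(3,3)
Op 3: place BR@(0,5)
Op 4: place BR@(0,3)
Op 5: place BR@(1,3)
Op 6: place WQ@(3,2)
Op 7: remove (2,3)
Op 8: place BQ@(5,1)
Per-piece attacks for B:
  BR@(0,3): attacks (0,4) (0,5) (0,2) (0,1) (0,0) (1,3) [ray(0,1) blocked at (0,5); ray(1,0) blocked at (1,3)]
  BR@(0,5): attacks (0,4) (0,3) (1,5) (2,5) (3,5) (4,5) (5,5) [ray(0,-1) blocked at (0,3)]
  BR@(1,3): attacks (1,4) (1,5) (1,2) (1,1) (1,0) (2,3) (3,3) (0,3) [ray(1,0) blocked at (3,3); ray(-1,0) blocked at (0,3)]
  BK@(3,3): attacks (3,4) (3,2) (4,3) (2,3) (4,4) (4,2) (2,4) (2,2)
  BQ@(5,1): attacks (5,2) (5,3) (5,4) (5,5) (5,0) (4,1) (3,1) (2,1) (1,1) (0,1) (4,2) (3,3) (4,0) [ray(-1,1) blocked at (3,3)]
Union (33 distinct): (0,0) (0,1) (0,2) (0,3) (0,4) (0,5) (1,0) (1,1) (1,2) (1,3) (1,4) (1,5) (2,1) (2,2) (2,3) (2,4) (2,5) (3,1) (3,2) (3,3) (3,4) (3,5) (4,0) (4,1) (4,2) (4,3) (4,4) (4,5) (5,0) (5,2) (5,3) (5,4) (5,5)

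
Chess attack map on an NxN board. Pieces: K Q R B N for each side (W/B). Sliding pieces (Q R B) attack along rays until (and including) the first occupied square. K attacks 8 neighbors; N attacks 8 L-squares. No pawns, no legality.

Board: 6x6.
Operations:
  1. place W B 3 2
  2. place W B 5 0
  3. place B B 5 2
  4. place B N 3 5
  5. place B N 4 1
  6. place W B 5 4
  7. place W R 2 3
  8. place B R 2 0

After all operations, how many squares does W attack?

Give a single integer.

Op 1: place WB@(3,2)
Op 2: place WB@(5,0)
Op 3: place BB@(5,2)
Op 4: place BN@(3,5)
Op 5: place BN@(4,1)
Op 6: place WB@(5,4)
Op 7: place WR@(2,3)
Op 8: place BR@(2,0)
Per-piece attacks for W:
  WR@(2,3): attacks (2,4) (2,5) (2,2) (2,1) (2,0) (3,3) (4,3) (5,3) (1,3) (0,3) [ray(0,-1) blocked at (2,0)]
  WB@(3,2): attacks (4,3) (5,4) (4,1) (2,3) (2,1) (1,0) [ray(1,1) blocked at (5,4); ray(1,-1) blocked at (4,1); ray(-1,1) blocked at (2,3)]
  WB@(5,0): attacks (4,1) [ray(-1,1) blocked at (4,1)]
  WB@(5,4): attacks (4,5) (4,3) (3,2) [ray(-1,-1) blocked at (3,2)]
Union (16 distinct): (0,3) (1,0) (1,3) (2,0) (2,1) (2,2) (2,3) (2,4) (2,5) (3,2) (3,3) (4,1) (4,3) (4,5) (5,3) (5,4)

Answer: 16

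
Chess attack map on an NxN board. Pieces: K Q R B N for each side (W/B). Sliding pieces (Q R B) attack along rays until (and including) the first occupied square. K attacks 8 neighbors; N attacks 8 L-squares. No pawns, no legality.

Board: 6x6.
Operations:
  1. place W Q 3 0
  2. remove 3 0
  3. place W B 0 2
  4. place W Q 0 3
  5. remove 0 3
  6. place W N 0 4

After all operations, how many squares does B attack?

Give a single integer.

Op 1: place WQ@(3,0)
Op 2: remove (3,0)
Op 3: place WB@(0,2)
Op 4: place WQ@(0,3)
Op 5: remove (0,3)
Op 6: place WN@(0,4)
Per-piece attacks for B:
Union (0 distinct): (none)

Answer: 0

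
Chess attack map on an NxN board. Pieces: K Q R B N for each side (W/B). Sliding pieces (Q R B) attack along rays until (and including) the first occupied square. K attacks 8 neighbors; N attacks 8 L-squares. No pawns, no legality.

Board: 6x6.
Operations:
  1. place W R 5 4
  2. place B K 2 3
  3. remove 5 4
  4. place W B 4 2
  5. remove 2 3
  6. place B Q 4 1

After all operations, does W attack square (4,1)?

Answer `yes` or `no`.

Answer: no

Derivation:
Op 1: place WR@(5,4)
Op 2: place BK@(2,3)
Op 3: remove (5,4)
Op 4: place WB@(4,2)
Op 5: remove (2,3)
Op 6: place BQ@(4,1)
Per-piece attacks for W:
  WB@(4,2): attacks (5,3) (5,1) (3,3) (2,4) (1,5) (3,1) (2,0)
W attacks (4,1): no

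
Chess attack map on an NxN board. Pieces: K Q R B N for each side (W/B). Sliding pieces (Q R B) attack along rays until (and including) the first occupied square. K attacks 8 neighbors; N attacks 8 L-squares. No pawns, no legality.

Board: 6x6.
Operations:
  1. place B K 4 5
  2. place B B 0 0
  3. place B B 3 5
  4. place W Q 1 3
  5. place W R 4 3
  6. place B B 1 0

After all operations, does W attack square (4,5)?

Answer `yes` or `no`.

Answer: yes

Derivation:
Op 1: place BK@(4,5)
Op 2: place BB@(0,0)
Op 3: place BB@(3,5)
Op 4: place WQ@(1,3)
Op 5: place WR@(4,3)
Op 6: place BB@(1,0)
Per-piece attacks for W:
  WQ@(1,3): attacks (1,4) (1,5) (1,2) (1,1) (1,0) (2,3) (3,3) (4,3) (0,3) (2,4) (3,5) (2,2) (3,1) (4,0) (0,4) (0,2) [ray(0,-1) blocked at (1,0); ray(1,0) blocked at (4,3); ray(1,1) blocked at (3,5)]
  WR@(4,3): attacks (4,4) (4,5) (4,2) (4,1) (4,0) (5,3) (3,3) (2,3) (1,3) [ray(0,1) blocked at (4,5); ray(-1,0) blocked at (1,3)]
W attacks (4,5): yes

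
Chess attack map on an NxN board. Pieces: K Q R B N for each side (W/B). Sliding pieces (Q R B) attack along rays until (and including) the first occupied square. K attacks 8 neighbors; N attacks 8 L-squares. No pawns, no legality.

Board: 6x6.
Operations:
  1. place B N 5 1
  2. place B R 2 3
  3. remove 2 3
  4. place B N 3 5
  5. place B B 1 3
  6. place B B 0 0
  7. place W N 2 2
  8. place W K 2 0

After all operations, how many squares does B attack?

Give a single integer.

Answer: 12

Derivation:
Op 1: place BN@(5,1)
Op 2: place BR@(2,3)
Op 3: remove (2,3)
Op 4: place BN@(3,5)
Op 5: place BB@(1,3)
Op 6: place BB@(0,0)
Op 7: place WN@(2,2)
Op 8: place WK@(2,0)
Per-piece attacks for B:
  BB@(0,0): attacks (1,1) (2,2) [ray(1,1) blocked at (2,2)]
  BB@(1,3): attacks (2,4) (3,5) (2,2) (0,4) (0,2) [ray(1,1) blocked at (3,5); ray(1,-1) blocked at (2,2)]
  BN@(3,5): attacks (4,3) (5,4) (2,3) (1,4)
  BN@(5,1): attacks (4,3) (3,2) (3,0)
Union (12 distinct): (0,2) (0,4) (1,1) (1,4) (2,2) (2,3) (2,4) (3,0) (3,2) (3,5) (4,3) (5,4)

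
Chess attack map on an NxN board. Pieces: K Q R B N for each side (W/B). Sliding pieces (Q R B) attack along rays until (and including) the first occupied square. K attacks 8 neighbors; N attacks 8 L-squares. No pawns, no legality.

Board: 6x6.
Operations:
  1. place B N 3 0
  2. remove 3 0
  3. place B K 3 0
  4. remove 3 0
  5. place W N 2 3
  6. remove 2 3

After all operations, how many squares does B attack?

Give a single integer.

Op 1: place BN@(3,0)
Op 2: remove (3,0)
Op 3: place BK@(3,0)
Op 4: remove (3,0)
Op 5: place WN@(2,3)
Op 6: remove (2,3)
Per-piece attacks for B:
Union (0 distinct): (none)

Answer: 0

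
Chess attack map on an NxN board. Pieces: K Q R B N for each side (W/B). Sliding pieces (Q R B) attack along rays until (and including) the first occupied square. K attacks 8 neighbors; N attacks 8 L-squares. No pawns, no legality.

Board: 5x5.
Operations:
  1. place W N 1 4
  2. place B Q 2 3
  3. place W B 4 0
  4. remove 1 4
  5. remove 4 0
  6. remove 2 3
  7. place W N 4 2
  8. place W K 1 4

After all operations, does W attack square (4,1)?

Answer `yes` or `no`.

Op 1: place WN@(1,4)
Op 2: place BQ@(2,3)
Op 3: place WB@(4,0)
Op 4: remove (1,4)
Op 5: remove (4,0)
Op 6: remove (2,3)
Op 7: place WN@(4,2)
Op 8: place WK@(1,4)
Per-piece attacks for W:
  WK@(1,4): attacks (1,3) (2,4) (0,4) (2,3) (0,3)
  WN@(4,2): attacks (3,4) (2,3) (3,0) (2,1)
W attacks (4,1): no

Answer: no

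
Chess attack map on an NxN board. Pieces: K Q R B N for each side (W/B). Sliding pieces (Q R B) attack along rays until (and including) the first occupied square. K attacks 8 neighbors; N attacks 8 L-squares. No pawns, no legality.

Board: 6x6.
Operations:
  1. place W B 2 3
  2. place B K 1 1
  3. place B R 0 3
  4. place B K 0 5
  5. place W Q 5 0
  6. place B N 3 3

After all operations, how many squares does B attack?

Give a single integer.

Answer: 19

Derivation:
Op 1: place WB@(2,3)
Op 2: place BK@(1,1)
Op 3: place BR@(0,3)
Op 4: place BK@(0,5)
Op 5: place WQ@(5,0)
Op 6: place BN@(3,3)
Per-piece attacks for B:
  BR@(0,3): attacks (0,4) (0,5) (0,2) (0,1) (0,0) (1,3) (2,3) [ray(0,1) blocked at (0,5); ray(1,0) blocked at (2,3)]
  BK@(0,5): attacks (0,4) (1,5) (1,4)
  BK@(1,1): attacks (1,2) (1,0) (2,1) (0,1) (2,2) (2,0) (0,2) (0,0)
  BN@(3,3): attacks (4,5) (5,4) (2,5) (1,4) (4,1) (5,2) (2,1) (1,2)
Union (19 distinct): (0,0) (0,1) (0,2) (0,4) (0,5) (1,0) (1,2) (1,3) (1,4) (1,5) (2,0) (2,1) (2,2) (2,3) (2,5) (4,1) (4,5) (5,2) (5,4)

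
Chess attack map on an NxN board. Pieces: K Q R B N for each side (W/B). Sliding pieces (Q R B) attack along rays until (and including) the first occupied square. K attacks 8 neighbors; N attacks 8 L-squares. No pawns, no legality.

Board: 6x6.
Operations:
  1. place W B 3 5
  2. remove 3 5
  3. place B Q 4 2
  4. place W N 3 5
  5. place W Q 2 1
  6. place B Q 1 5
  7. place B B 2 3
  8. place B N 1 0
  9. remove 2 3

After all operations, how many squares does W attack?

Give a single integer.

Answer: 18

Derivation:
Op 1: place WB@(3,5)
Op 2: remove (3,5)
Op 3: place BQ@(4,2)
Op 4: place WN@(3,5)
Op 5: place WQ@(2,1)
Op 6: place BQ@(1,5)
Op 7: place BB@(2,3)
Op 8: place BN@(1,0)
Op 9: remove (2,3)
Per-piece attacks for W:
  WQ@(2,1): attacks (2,2) (2,3) (2,4) (2,5) (2,0) (3,1) (4,1) (5,1) (1,1) (0,1) (3,2) (4,3) (5,4) (3,0) (1,2) (0,3) (1,0) [ray(-1,-1) blocked at (1,0)]
  WN@(3,5): attacks (4,3) (5,4) (2,3) (1,4)
Union (18 distinct): (0,1) (0,3) (1,0) (1,1) (1,2) (1,4) (2,0) (2,2) (2,3) (2,4) (2,5) (3,0) (3,1) (3,2) (4,1) (4,3) (5,1) (5,4)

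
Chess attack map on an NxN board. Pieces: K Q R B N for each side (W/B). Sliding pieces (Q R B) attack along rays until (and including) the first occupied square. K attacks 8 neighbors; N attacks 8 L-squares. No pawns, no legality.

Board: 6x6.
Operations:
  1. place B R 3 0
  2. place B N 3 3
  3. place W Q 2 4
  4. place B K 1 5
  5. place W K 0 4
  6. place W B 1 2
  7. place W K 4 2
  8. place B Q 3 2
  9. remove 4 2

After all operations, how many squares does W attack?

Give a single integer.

Answer: 20

Derivation:
Op 1: place BR@(3,0)
Op 2: place BN@(3,3)
Op 3: place WQ@(2,4)
Op 4: place BK@(1,5)
Op 5: place WK@(0,4)
Op 6: place WB@(1,2)
Op 7: place WK@(4,2)
Op 8: place BQ@(3,2)
Op 9: remove (4,2)
Per-piece attacks for W:
  WK@(0,4): attacks (0,5) (0,3) (1,4) (1,5) (1,3)
  WB@(1,2): attacks (2,3) (3,4) (4,5) (2,1) (3,0) (0,3) (0,1) [ray(1,-1) blocked at (3,0)]
  WQ@(2,4): attacks (2,5) (2,3) (2,2) (2,1) (2,0) (3,4) (4,4) (5,4) (1,4) (0,4) (3,5) (3,3) (1,5) (1,3) (0,2) [ray(-1,0) blocked at (0,4); ray(1,-1) blocked at (3,3); ray(-1,1) blocked at (1,5)]
Union (20 distinct): (0,1) (0,2) (0,3) (0,4) (0,5) (1,3) (1,4) (1,5) (2,0) (2,1) (2,2) (2,3) (2,5) (3,0) (3,3) (3,4) (3,5) (4,4) (4,5) (5,4)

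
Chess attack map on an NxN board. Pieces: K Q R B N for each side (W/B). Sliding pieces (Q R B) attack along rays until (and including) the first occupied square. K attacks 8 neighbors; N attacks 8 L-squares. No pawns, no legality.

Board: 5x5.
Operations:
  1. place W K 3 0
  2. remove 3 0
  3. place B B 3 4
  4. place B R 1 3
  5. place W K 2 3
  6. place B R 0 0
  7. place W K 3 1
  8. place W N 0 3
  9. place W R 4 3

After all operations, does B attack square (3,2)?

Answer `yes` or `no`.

Op 1: place WK@(3,0)
Op 2: remove (3,0)
Op 3: place BB@(3,4)
Op 4: place BR@(1,3)
Op 5: place WK@(2,3)
Op 6: place BR@(0,0)
Op 7: place WK@(3,1)
Op 8: place WN@(0,3)
Op 9: place WR@(4,3)
Per-piece attacks for B:
  BR@(0,0): attacks (0,1) (0,2) (0,3) (1,0) (2,0) (3,0) (4,0) [ray(0,1) blocked at (0,3)]
  BR@(1,3): attacks (1,4) (1,2) (1,1) (1,0) (2,3) (0,3) [ray(1,0) blocked at (2,3); ray(-1,0) blocked at (0,3)]
  BB@(3,4): attacks (4,3) (2,3) [ray(1,-1) blocked at (4,3); ray(-1,-1) blocked at (2,3)]
B attacks (3,2): no

Answer: no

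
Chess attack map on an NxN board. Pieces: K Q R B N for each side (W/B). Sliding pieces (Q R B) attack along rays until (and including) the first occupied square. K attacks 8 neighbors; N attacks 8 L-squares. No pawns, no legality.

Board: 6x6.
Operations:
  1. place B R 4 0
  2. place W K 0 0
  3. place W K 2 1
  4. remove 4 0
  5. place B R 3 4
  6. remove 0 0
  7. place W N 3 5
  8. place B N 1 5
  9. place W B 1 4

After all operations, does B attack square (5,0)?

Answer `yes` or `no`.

Answer: no

Derivation:
Op 1: place BR@(4,0)
Op 2: place WK@(0,0)
Op 3: place WK@(2,1)
Op 4: remove (4,0)
Op 5: place BR@(3,4)
Op 6: remove (0,0)
Op 7: place WN@(3,5)
Op 8: place BN@(1,5)
Op 9: place WB@(1,4)
Per-piece attacks for B:
  BN@(1,5): attacks (2,3) (3,4) (0,3)
  BR@(3,4): attacks (3,5) (3,3) (3,2) (3,1) (3,0) (4,4) (5,4) (2,4) (1,4) [ray(0,1) blocked at (3,5); ray(-1,0) blocked at (1,4)]
B attacks (5,0): no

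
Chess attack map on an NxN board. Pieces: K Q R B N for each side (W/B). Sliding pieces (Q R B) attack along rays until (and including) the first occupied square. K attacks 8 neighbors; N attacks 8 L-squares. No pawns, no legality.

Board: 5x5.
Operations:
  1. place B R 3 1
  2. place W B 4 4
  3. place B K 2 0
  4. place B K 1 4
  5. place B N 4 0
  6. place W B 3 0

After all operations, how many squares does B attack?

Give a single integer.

Answer: 15

Derivation:
Op 1: place BR@(3,1)
Op 2: place WB@(4,4)
Op 3: place BK@(2,0)
Op 4: place BK@(1,4)
Op 5: place BN@(4,0)
Op 6: place WB@(3,0)
Per-piece attacks for B:
  BK@(1,4): attacks (1,3) (2,4) (0,4) (2,3) (0,3)
  BK@(2,0): attacks (2,1) (3,0) (1,0) (3,1) (1,1)
  BR@(3,1): attacks (3,2) (3,3) (3,4) (3,0) (4,1) (2,1) (1,1) (0,1) [ray(0,-1) blocked at (3,0)]
  BN@(4,0): attacks (3,2) (2,1)
Union (15 distinct): (0,1) (0,3) (0,4) (1,0) (1,1) (1,3) (2,1) (2,3) (2,4) (3,0) (3,1) (3,2) (3,3) (3,4) (4,1)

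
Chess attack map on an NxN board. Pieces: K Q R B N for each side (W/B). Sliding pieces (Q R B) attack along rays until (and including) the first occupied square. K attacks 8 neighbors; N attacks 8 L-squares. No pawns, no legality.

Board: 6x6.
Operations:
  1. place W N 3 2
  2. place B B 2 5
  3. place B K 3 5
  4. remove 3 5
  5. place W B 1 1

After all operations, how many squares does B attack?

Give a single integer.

Answer: 5

Derivation:
Op 1: place WN@(3,2)
Op 2: place BB@(2,5)
Op 3: place BK@(3,5)
Op 4: remove (3,5)
Op 5: place WB@(1,1)
Per-piece attacks for B:
  BB@(2,5): attacks (3,4) (4,3) (5,2) (1,4) (0,3)
Union (5 distinct): (0,3) (1,4) (3,4) (4,3) (5,2)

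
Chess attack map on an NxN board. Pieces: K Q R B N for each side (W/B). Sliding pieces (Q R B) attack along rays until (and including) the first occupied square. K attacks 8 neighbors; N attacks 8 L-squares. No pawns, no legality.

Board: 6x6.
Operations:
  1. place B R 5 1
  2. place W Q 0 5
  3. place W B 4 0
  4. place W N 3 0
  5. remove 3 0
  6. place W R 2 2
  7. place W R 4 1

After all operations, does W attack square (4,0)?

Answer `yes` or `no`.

Op 1: place BR@(5,1)
Op 2: place WQ@(0,5)
Op 3: place WB@(4,0)
Op 4: place WN@(3,0)
Op 5: remove (3,0)
Op 6: place WR@(2,2)
Op 7: place WR@(4,1)
Per-piece attacks for W:
  WQ@(0,5): attacks (0,4) (0,3) (0,2) (0,1) (0,0) (1,5) (2,5) (3,5) (4,5) (5,5) (1,4) (2,3) (3,2) (4,1) [ray(1,-1) blocked at (4,1)]
  WR@(2,2): attacks (2,3) (2,4) (2,5) (2,1) (2,0) (3,2) (4,2) (5,2) (1,2) (0,2)
  WB@(4,0): attacks (5,1) (3,1) (2,2) [ray(1,1) blocked at (5,1); ray(-1,1) blocked at (2,2)]
  WR@(4,1): attacks (4,2) (4,3) (4,4) (4,5) (4,0) (5,1) (3,1) (2,1) (1,1) (0,1) [ray(0,-1) blocked at (4,0); ray(1,0) blocked at (5,1)]
W attacks (4,0): yes

Answer: yes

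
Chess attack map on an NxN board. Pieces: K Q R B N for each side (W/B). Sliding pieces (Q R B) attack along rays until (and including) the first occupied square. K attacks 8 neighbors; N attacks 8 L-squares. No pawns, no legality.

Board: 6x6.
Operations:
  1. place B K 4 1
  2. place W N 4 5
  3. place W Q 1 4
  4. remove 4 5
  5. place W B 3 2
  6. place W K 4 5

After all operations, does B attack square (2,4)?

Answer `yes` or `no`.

Answer: no

Derivation:
Op 1: place BK@(4,1)
Op 2: place WN@(4,5)
Op 3: place WQ@(1,4)
Op 4: remove (4,5)
Op 5: place WB@(3,2)
Op 6: place WK@(4,5)
Per-piece attacks for B:
  BK@(4,1): attacks (4,2) (4,0) (5,1) (3,1) (5,2) (5,0) (3,2) (3,0)
B attacks (2,4): no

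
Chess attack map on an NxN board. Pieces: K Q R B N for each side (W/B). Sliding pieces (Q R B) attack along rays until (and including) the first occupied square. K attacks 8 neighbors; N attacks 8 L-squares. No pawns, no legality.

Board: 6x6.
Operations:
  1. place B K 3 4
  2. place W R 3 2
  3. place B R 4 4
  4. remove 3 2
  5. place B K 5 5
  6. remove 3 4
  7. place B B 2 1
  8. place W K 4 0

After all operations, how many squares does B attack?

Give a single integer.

Op 1: place BK@(3,4)
Op 2: place WR@(3,2)
Op 3: place BR@(4,4)
Op 4: remove (3,2)
Op 5: place BK@(5,5)
Op 6: remove (3,4)
Op 7: place BB@(2,1)
Op 8: place WK@(4,0)
Per-piece attacks for B:
  BB@(2,1): attacks (3,2) (4,3) (5,4) (3,0) (1,2) (0,3) (1,0)
  BR@(4,4): attacks (4,5) (4,3) (4,2) (4,1) (4,0) (5,4) (3,4) (2,4) (1,4) (0,4) [ray(0,-1) blocked at (4,0)]
  BK@(5,5): attacks (5,4) (4,5) (4,4)
Union (16 distinct): (0,3) (0,4) (1,0) (1,2) (1,4) (2,4) (3,0) (3,2) (3,4) (4,0) (4,1) (4,2) (4,3) (4,4) (4,5) (5,4)

Answer: 16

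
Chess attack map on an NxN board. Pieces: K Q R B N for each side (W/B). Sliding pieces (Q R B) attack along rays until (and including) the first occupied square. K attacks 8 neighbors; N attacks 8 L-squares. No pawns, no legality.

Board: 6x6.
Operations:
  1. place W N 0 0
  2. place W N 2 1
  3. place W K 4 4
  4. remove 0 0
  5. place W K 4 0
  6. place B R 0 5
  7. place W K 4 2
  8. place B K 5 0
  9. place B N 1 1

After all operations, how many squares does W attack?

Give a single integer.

Answer: 20

Derivation:
Op 1: place WN@(0,0)
Op 2: place WN@(2,1)
Op 3: place WK@(4,4)
Op 4: remove (0,0)
Op 5: place WK@(4,0)
Op 6: place BR@(0,5)
Op 7: place WK@(4,2)
Op 8: place BK@(5,0)
Op 9: place BN@(1,1)
Per-piece attacks for W:
  WN@(2,1): attacks (3,3) (4,2) (1,3) (0,2) (4,0) (0,0)
  WK@(4,0): attacks (4,1) (5,0) (3,0) (5,1) (3,1)
  WK@(4,2): attacks (4,3) (4,1) (5,2) (3,2) (5,3) (5,1) (3,3) (3,1)
  WK@(4,4): attacks (4,5) (4,3) (5,4) (3,4) (5,5) (5,3) (3,5) (3,3)
Union (20 distinct): (0,0) (0,2) (1,3) (3,0) (3,1) (3,2) (3,3) (3,4) (3,5) (4,0) (4,1) (4,2) (4,3) (4,5) (5,0) (5,1) (5,2) (5,3) (5,4) (5,5)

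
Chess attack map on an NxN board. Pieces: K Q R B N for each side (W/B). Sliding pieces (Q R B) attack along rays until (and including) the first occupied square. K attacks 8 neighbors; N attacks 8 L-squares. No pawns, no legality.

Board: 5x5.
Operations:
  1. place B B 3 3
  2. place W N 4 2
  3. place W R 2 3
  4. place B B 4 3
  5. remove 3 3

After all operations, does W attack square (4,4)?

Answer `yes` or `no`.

Op 1: place BB@(3,3)
Op 2: place WN@(4,2)
Op 3: place WR@(2,3)
Op 4: place BB@(4,3)
Op 5: remove (3,3)
Per-piece attacks for W:
  WR@(2,3): attacks (2,4) (2,2) (2,1) (2,0) (3,3) (4,3) (1,3) (0,3) [ray(1,0) blocked at (4,3)]
  WN@(4,2): attacks (3,4) (2,3) (3,0) (2,1)
W attacks (4,4): no

Answer: no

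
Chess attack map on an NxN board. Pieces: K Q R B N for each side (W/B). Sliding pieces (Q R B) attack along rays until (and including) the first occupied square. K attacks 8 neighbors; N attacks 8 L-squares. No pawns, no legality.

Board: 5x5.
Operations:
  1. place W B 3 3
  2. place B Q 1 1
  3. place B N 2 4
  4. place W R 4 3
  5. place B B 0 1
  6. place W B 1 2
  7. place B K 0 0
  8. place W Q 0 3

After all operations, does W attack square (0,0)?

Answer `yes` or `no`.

Op 1: place WB@(3,3)
Op 2: place BQ@(1,1)
Op 3: place BN@(2,4)
Op 4: place WR@(4,3)
Op 5: place BB@(0,1)
Op 6: place WB@(1,2)
Op 7: place BK@(0,0)
Op 8: place WQ@(0,3)
Per-piece attacks for W:
  WQ@(0,3): attacks (0,4) (0,2) (0,1) (1,3) (2,3) (3,3) (1,4) (1,2) [ray(0,-1) blocked at (0,1); ray(1,0) blocked at (3,3); ray(1,-1) blocked at (1,2)]
  WB@(1,2): attacks (2,3) (3,4) (2,1) (3,0) (0,3) (0,1) [ray(-1,1) blocked at (0,3); ray(-1,-1) blocked at (0,1)]
  WB@(3,3): attacks (4,4) (4,2) (2,4) (2,2) (1,1) [ray(-1,1) blocked at (2,4); ray(-1,-1) blocked at (1,1)]
  WR@(4,3): attacks (4,4) (4,2) (4,1) (4,0) (3,3) [ray(-1,0) blocked at (3,3)]
W attacks (0,0): no

Answer: no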